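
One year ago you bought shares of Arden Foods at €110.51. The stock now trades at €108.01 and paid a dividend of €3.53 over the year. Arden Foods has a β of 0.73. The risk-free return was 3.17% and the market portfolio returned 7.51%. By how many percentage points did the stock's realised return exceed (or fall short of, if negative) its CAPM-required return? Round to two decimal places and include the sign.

Realised HPR = (P1 + D1 − P0) / P0 = (108.01 + 3.53 − 110.51) / 110.51 = 1.03 / 110.51 = 0.9320%
MRP = 7.51% − 3.17% = 4.34%
CAPM required = R_f + β·MRP = 3.17% + 0.73 × 4.34% = 6.3382%
α = realised − required = 0.9320% − 6.3382% = -5.41%

-5.41%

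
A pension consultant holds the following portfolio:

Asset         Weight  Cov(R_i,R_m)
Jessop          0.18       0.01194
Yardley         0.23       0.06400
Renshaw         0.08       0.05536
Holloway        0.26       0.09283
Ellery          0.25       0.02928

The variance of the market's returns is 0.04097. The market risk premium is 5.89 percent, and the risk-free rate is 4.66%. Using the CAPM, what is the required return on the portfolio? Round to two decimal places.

β_Jessop = 0.01194 / 0.04097 = 0.2914
β_Yardley = 0.06400 / 0.04097 = 1.5621
β_Renshaw = 0.05536 / 0.04097 = 1.3512
β_Holloway = 0.09283 / 0.04097 = 2.2658
β_Ellery = 0.02928 / 0.04097 = 0.7147
β_P = Σ w_i β_i = 0.18×0.2914 + 0.23×1.5621 + 0.08×1.3512 + 0.26×2.2658 + 0.25×0.7147 = 1.2876
E(R_P) = R_f + β_P × MRP = 4.66% + 1.2876 × 5.89% = 12.24%

12.24%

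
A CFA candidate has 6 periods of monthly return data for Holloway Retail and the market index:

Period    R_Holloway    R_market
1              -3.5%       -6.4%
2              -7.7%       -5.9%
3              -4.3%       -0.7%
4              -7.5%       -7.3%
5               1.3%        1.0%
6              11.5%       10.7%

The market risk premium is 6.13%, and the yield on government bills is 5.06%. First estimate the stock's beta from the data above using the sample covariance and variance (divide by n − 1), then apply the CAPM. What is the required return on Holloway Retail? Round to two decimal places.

Mean R_i = (-3.5 − 7.7 − 4.3 − 7.5 + 1.3 + 11.5) / 6 = -1.7000%
Mean R_m = (-6.4 − 5.9 − 0.7 − 7.3 + 1.0 + 10.7) / 6 = -1.4333%
Σ(R_i − R̄_i)(R_m − R̄_m) = 235.3200  ⇒  Cov = 235.3200 / 5 = 47.0640
Σ(R_m − R̄_m)² = 232.7133  ⇒  Var(R_m) = 232.7133 / 5 = 46.5427
β = Cov / Var(R_m) = 47.0640 / 46.5427 = 1.0112
E(R) = R_f + β × MRP = 5.06% + 1.0112 × 6.13% = 11.26%

11.26%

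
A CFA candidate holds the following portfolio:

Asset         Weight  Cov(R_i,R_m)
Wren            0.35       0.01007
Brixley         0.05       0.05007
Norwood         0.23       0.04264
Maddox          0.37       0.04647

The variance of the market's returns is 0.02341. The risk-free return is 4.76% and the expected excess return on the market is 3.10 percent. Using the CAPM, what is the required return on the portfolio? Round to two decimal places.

β_Wren = 0.01007 / 0.02341 = 0.4302
β_Brixley = 0.05007 / 0.02341 = 2.1388
β_Norwood = 0.04264 / 0.02341 = 1.8214
β_Maddox = 0.04647 / 0.02341 = 1.9850
β_P = Σ w_i β_i = 0.35×0.4302 + 0.05×2.1388 + 0.23×1.8214 + 0.37×1.9850 = 1.4109
E(R_P) = R_f + β_P × MRP = 4.76% + 1.4109 × 3.10% = 9.13%

9.13%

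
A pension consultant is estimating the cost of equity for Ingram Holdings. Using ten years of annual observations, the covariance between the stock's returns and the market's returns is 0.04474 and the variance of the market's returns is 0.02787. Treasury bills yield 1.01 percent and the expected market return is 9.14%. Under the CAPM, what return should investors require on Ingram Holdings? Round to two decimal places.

14.06%

β = Cov(R_i, R_m) / Var(R_m) = 0.04474 / 0.02787 = 1.6053
MRP = 9.14% − 1.01% = 8.13%
E(R) = R_f + β × MRP = 1.01% + 1.6053 × 8.13% = 14.06%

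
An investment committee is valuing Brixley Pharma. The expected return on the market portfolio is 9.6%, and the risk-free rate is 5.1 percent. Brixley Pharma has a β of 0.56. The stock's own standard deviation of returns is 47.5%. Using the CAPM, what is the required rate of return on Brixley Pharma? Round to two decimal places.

7.62%

Market risk premium = E(R_m) − R_f = 9.6% − 5.1% = 4.50%
E(R) = R_f + β × MRP = 5.1% + 0.56 × 4.5% = 7.62%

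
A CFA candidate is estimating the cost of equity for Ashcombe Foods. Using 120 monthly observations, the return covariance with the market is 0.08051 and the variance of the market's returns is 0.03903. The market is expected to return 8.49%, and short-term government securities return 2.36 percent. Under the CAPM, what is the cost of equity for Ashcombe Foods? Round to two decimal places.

15.00%

β = Cov(R_i, R_m) / Var(R_m) = 0.08051 / 0.03903 = 2.0628
MRP = 8.49% − 2.36% = 6.13%
E(R) = R_f + β × MRP = 2.36% + 2.0628 × 6.13% = 15.00%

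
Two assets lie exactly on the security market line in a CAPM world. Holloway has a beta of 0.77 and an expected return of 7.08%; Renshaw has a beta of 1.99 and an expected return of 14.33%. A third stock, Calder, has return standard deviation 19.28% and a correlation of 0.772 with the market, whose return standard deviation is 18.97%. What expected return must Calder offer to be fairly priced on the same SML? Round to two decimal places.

MRP = (14.33% − 7.08%) / (1.99 − 0.77) = 5.9426%
R_f = 7.08% − 0.77 × 5.9426% = 2.5042%
β_Calder = ρ·σ_i/σ_m = 0.772 × 19.28 / 18.97 = 0.7846
E(R_Calder) = R_f + β × MRP = 2.5042% + 0.7846 × 5.9426% = 7.17%

7.17%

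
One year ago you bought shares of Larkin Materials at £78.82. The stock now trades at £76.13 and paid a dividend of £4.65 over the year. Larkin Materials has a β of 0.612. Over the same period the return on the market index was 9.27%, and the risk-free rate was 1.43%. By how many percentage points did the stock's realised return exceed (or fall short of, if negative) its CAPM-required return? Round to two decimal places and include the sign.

Realised HPR = (P1 + D1 − P0) / P0 = (76.13 + 4.65 − 78.82) / 78.82 = 1.96 / 78.82 = 2.4867%
MRP = 9.27% − 1.43% = 7.84%
CAPM required = R_f + β·MRP = 1.43% + 0.612 × 7.84% = 6.22808%
α = realised − required = 2.4867% − 6.22808% = -3.74%

-3.74%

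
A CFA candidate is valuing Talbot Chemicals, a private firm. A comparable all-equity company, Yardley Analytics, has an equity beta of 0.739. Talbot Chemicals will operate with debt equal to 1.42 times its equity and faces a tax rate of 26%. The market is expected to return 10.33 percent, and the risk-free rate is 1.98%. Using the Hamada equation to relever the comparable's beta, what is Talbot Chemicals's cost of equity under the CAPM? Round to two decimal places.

14.63%

β_L = β_U × [1 + (1 − t)(D/E)] = 0.739 × [1 + (1 − 0.26) × 1.42]
    = 0.739 × [1 + 0.74 × 1.42] = 0.739 × 2.0508 = 1.5155
MRP = 10.33% − 1.98% = 8.35%
E(R) = R_f + β_L × MRP = 1.98% + 1.5155 × 8.35% = 14.63%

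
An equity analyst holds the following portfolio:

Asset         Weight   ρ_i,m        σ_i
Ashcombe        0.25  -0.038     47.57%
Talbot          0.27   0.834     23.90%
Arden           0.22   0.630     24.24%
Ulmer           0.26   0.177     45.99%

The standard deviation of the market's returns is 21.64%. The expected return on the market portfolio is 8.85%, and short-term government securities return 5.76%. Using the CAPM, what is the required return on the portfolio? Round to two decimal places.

7.25%

β_Ashcombe = -0.038 × 47.57% / 21.64% = -0.0835
β_Talbot = 0.834 × 23.90% / 21.64% = 0.9211
β_Arden = 0.630 × 24.24% / 21.64% = 0.7057
β_Ulmer = 0.177 × 45.99% / 21.64% = 0.3762
β_P = Σ w_i β_i = 0.25×-0.0835 + 0.27×0.9211 + 0.22×0.7057 + 0.26×0.3762 = 0.4809
MRP = 8.85% − 5.76% = 3.09%
E(R_P) = R_f + β_P × MRP = 5.76% + 0.4809 × 3.09% = 7.25%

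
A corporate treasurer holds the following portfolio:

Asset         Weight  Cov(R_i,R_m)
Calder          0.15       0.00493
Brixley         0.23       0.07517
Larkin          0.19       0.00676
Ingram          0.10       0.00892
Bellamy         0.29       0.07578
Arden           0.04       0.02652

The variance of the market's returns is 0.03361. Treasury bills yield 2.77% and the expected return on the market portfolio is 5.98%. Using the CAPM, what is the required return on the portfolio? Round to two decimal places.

6.90%

β_Calder = 0.00493 / 0.03361 = 0.1467
β_Brixley = 0.07517 / 0.03361 = 2.2365
β_Larkin = 0.00676 / 0.03361 = 0.2011
β_Ingram = 0.00892 / 0.03361 = 0.2654
β_Bellamy = 0.07578 / 0.03361 = 2.2547
β_Arden = 0.02652 / 0.03361 = 0.7891
β_P = Σ w_i β_i = 0.15×0.1467 + 0.23×2.2365 + 0.19×0.2011 + 0.10×0.2654 + 0.29×2.2547 + 0.04×0.7891 = 1.2866
MRP = 5.98% − 2.77% = 3.21%
E(R_P) = R_f + β_P × MRP = 2.77% + 1.2866 × 3.21% = 6.90%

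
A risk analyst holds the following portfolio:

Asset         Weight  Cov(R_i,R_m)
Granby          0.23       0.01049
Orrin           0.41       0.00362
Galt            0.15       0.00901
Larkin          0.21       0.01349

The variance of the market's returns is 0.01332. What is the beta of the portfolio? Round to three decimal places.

0.607

β_Granby = 0.01049 / 0.01332 = 0.7875
β_Orrin = 0.00362 / 0.01332 = 0.2718
β_Galt = 0.00901 / 0.01332 = 0.6764
β_Larkin = 0.01349 / 0.01332 = 1.0128
β_P = Σ w_i β_i = 0.23×0.7875 + 0.41×0.2718 + 0.15×0.6764 + 0.21×1.0128 = 0.6067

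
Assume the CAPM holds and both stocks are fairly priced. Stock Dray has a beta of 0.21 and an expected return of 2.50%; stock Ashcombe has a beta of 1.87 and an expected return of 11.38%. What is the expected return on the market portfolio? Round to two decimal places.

6.73%

Both satisfy E(R) = R_f + β·MRP, so the slope of the SML is
MRP = (11.38% − 2.50%) / (1.87 − 0.21) = 8.88% / 1.66 = 5.3494%
R_f = E(R_Dray) − β_Dray·MRP = 2.50% − 0.21 × 5.3494% = 1.3766%
E(R_m) = R_f + MRP = 1.3766% + 5.3494% = 6.73%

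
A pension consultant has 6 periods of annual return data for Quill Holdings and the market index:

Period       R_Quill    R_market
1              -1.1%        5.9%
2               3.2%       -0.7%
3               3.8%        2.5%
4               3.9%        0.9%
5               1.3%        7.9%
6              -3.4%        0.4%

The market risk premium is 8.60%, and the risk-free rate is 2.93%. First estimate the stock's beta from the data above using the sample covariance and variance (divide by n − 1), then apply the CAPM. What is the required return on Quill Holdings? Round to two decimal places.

1.66%

Mean R_i = (-1.1 + 3.2 + 3.8 + 3.9 + 1.3 − 3.4) / 6 = 1.2833%
Mean R_m = (5.9 − 0.7 + 2.5 + 0.9 + 7.9 + 0.4) / 6 = 2.8167%
Σ(R_i − R̄_i)(R_m − R̄_m) = -8.4983  ⇒  Cov = -8.4983 / 5 = -1.6997
Σ(R_m − R̄_m)² = 57.3283  ⇒  Var(R_m) = 57.3283 / 5 = 11.4657
β = Cov / Var(R_m) = -1.6997 / 11.4657 = -0.1482
E(R) = R_f + β × MRP = 2.93% + -0.1482 × 8.60% = 1.66%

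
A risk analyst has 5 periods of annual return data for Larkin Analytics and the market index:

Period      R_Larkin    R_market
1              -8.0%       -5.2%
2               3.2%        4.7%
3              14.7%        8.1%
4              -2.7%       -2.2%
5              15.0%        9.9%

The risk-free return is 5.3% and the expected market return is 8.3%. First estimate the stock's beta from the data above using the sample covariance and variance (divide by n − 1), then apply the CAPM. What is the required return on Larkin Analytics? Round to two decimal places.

Mean R_i = (-8.0 + 3.2 + 14.7 − 2.7 + 15.0) / 5 = 4.4400%
Mean R_m = (-5.2 + 4.7 + 8.1 − 2.2 + 9.9) / 5 = 3.0600%
Σ(R_i − R̄_i)(R_m − R̄_m) = 262.2180  ⇒  Cov = 262.2180 / 4 = 65.5545
Σ(R_m − R̄_m)² = 170.7720  ⇒  Var(R_m) = 170.7720 / 4 = 42.6930
β = Cov / Var(R_m) = 65.5545 / 42.6930 = 1.5355
MRP = 8.3% − 5.3% = 3.00%
E(R) = R_f + β × MRP = 5.3% + 1.5355 × 3.0% = 9.91%

9.91%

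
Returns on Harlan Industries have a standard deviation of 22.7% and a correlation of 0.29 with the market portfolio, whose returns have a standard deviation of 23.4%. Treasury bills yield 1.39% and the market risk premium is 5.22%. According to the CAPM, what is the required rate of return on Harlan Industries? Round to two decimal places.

β = ρ × σ_i / σ_m = 0.29 × 22.7% / 23.4% = 0.2813
E(R) = 1.39% + 0.2813 × 5.22% = 2.86%

2.86%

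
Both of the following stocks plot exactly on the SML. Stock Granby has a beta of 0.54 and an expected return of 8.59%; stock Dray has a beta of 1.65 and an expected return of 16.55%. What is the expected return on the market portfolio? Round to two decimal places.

11.89%

Both satisfy E(R) = R_f + β·MRP, so the slope of the SML is
MRP = (16.55% − 8.59%) / (1.65 − 0.54) = 7.96% / 1.11 = 7.1712%
R_f = E(R_Granby) − β_Granby·MRP = 8.59% − 0.54 × 7.1712% = 4.7176%
E(R_m) = R_f + MRP = 4.7176% + 7.1712% = 11.89%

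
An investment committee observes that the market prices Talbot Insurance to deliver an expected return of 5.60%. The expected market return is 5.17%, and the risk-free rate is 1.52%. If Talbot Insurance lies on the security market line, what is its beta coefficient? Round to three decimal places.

MRP = 5.17% − 1.52% = 3.65%
β = (E(R) − R_f) / MRP = (5.60% − 1.52%) / 3.65% = 4.08% / 3.65% = 1.118

1.118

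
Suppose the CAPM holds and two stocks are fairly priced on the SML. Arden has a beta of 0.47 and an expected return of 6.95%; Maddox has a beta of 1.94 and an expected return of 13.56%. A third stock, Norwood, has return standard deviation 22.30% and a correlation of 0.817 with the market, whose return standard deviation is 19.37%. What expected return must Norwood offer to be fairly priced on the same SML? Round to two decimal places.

MRP = (13.56% − 6.95%) / (1.94 − 0.47) = 4.4966%
R_f = 6.95% − 0.47 × 4.4966% = 4.8366%
β_Norwood = ρ·σ_i/σ_m = 0.817 × 22.30 / 19.37 = 0.9406
E(R_Norwood) = R_f + β × MRP = 4.8366% + 0.9406 × 4.4966% = 9.07%

9.07%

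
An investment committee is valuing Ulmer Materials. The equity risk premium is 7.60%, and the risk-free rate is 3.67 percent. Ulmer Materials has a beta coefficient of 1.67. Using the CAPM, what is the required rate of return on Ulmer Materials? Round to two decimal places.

16.36%

E(R) = R_f + β × MRP = 3.67% + 1.67 × 7.60% = 16.36%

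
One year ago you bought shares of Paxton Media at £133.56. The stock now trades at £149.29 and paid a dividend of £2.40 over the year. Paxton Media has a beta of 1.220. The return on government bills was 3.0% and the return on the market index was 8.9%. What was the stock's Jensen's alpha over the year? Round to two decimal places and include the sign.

+3.38%

Realised HPR = (P1 + D1 − P0) / P0 = (149.29 + 2.40 − 133.56) / 133.56 = 18.13 / 133.56 = 13.5744%
MRP = 8.9% − 3.0% = 5.90%
CAPM required = R_f + β·MRP = 3.0% + 1.220 × 5.9% = 10.1980%
α = realised − required = 13.5744% − 10.1980% = +3.38%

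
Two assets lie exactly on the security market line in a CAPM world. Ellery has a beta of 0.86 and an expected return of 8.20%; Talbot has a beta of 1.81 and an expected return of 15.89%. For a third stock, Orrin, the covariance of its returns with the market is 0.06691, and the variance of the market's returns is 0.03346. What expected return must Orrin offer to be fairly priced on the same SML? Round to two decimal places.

MRP = (15.89% − 8.20%) / (1.81 − 0.86) = 8.0947%
R_f = 8.20% − 0.86 × 8.0947% = 1.2386%
β_Orrin = Cov / Var(R_m) = 0.06691 / 0.03346 = 1.9997
E(R_Orrin) = R_f + β × MRP = 1.2386% + 1.9997 × 8.0947% = 17.43%

17.43%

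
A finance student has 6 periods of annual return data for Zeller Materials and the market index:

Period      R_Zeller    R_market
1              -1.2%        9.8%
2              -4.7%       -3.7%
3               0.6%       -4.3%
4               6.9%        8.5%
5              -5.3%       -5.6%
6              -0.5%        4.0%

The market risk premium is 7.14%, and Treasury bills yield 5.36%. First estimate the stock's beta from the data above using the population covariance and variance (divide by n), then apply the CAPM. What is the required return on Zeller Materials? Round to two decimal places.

8.26%

Mean R_i = (-1.2 − 4.7 + 0.6 + 6.9 − 5.3 − 0.5) / 6 = -0.7000%
Mean R_m = (9.8 − 3.7 − 4.3 + 8.5 − 5.6 + 4.0) / 6 = 1.4500%
Σ(R_i − R̄_i)(R_m − R̄_m) = 95.4700  ⇒  Cov = 95.4700 / 6 = 15.9117
Σ(R_m − R̄_m)² = 235.2150  ⇒  Var(R_m) = 235.2150 / 6 = 39.2025
β = Cov / Var(R_m) = 15.9117 / 39.2025 = 0.4059
E(R) = R_f + β × MRP = 5.36% + 0.4059 × 7.14% = 8.26%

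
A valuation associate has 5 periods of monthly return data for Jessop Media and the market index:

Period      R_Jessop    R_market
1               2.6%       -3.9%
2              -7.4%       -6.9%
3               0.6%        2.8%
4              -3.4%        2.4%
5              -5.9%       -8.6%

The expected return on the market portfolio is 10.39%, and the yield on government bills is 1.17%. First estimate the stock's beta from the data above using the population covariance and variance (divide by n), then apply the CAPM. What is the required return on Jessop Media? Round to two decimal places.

Mean R_i = (2.6 − 7.4 + 0.6 − 3.4 − 5.9) / 5 = -2.7000%
Mean R_m = (-3.9 − 6.9 + 2.8 + 2.4 − 8.6) / 5 = -2.8400%
Σ(R_i − R̄_i)(R_m − R̄_m) = 46.8400  ⇒  Cov = 46.8400 / 5 = 9.3680
Σ(R_m − R̄_m)² = 110.0520  ⇒  Var(R_m) = 110.0520 / 5 = 22.0104
β = Cov / Var(R_m) = 9.3680 / 22.0104 = 0.4256
MRP = 10.39% − 1.17% = 9.22%
E(R) = R_f + β × MRP = 1.17% + 0.4256 × 9.22% = 5.09%

5.09%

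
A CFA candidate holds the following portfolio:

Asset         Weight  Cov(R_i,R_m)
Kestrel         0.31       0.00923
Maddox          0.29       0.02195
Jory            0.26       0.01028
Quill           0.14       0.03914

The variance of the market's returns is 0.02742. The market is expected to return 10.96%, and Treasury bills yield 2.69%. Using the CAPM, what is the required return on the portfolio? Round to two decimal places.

β_Kestrel = 0.00923 / 0.02742 = 0.3366
β_Maddox = 0.02195 / 0.02742 = 0.8005
β_Jory = 0.01028 / 0.02742 = 0.3749
β_Quill = 0.03914 / 0.02742 = 1.4274
β_P = Σ w_i β_i = 0.31×0.3366 + 0.29×0.8005 + 0.26×0.3749 + 0.14×1.4274 = 0.6338
MRP = 10.96% − 2.69% = 8.27%
E(R_P) = R_f + β_P × MRP = 2.69% + 0.6338 × 8.27% = 7.93%

7.93%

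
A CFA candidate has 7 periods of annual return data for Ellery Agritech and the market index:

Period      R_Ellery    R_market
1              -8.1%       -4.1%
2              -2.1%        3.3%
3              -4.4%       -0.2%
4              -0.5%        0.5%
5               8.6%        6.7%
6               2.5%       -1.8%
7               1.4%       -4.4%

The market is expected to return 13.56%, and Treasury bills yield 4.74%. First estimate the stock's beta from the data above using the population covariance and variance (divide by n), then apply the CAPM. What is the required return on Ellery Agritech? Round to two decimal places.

Mean R_i = (-8.1 − 2.1 − 4.4 − 0.5 + 8.6 + 2.5 + 1.4) / 7 = -0.3714%
Mean R_m = (-4.1 + 3.3 − 0.2 + 0.5 + 6.7 − 1.8 − 4.4) / 7 = 0.0000%
Σ(R_i − R̄_i)(R_m − R̄_m) = 73.8700  ⇒  Cov = 73.8700 / 7 = 10.5529
Σ(R_m − R̄_m)² = 95.4800  ⇒  Var(R_m) = 95.4800 / 7 = 13.6400
β = Cov / Var(R_m) = 10.5529 / 13.6400 = 0.7737
MRP = 13.56% − 4.74% = 8.82%
E(R) = R_f + β × MRP = 4.74% + 0.7737 × 8.82% = 11.56%

11.56%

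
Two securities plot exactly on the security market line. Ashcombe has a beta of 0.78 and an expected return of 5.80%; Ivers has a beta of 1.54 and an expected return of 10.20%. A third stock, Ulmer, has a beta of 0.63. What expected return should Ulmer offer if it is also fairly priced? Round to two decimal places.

4.93%

MRP (SML slope) = (10.20% − 5.80%) / (1.54 − 0.78) = 4.40% / 0.76 = 5.7895%
R_f (intercept) = 5.80% − 0.78 × 5.7895% = 1.2842%
E(R_Ulmer) = R_f + β × MRP = 1.2842% + 0.63 × 5.7895% = 4.93%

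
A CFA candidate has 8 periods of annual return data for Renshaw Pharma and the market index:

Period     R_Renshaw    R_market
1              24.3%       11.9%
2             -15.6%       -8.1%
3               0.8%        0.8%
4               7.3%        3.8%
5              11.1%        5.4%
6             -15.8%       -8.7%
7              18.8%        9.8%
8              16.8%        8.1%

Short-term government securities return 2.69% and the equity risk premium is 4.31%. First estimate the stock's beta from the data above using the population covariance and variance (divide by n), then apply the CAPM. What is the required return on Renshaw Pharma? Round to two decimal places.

11.10%

Mean R_i = (24.3 − 15.6 + 0.8 + 7.3 + 11.1 − 15.8 + 18.8 + 16.8) / 8 = 5.9625%
Mean R_m = (11.9 − 8.1 + 0.8 + 3.8 + 5.4 − 8.7 + 9.8 + 8.1) / 8 = 2.8750%
Σ(R_i − R̄_i)(R_m − R̄_m) = 824.4925  ⇒  Cov = 824.4925 / 8 = 103.0616
Σ(R_m − R̄_m)² = 422.6750  ⇒  Var(R_m) = 422.6750 / 8 = 52.8344
β = Cov / Var(R_m) = 103.0616 / 52.8344 = 1.9507
E(R) = R_f + β × MRP = 2.69% + 1.9507 × 4.31% = 11.10%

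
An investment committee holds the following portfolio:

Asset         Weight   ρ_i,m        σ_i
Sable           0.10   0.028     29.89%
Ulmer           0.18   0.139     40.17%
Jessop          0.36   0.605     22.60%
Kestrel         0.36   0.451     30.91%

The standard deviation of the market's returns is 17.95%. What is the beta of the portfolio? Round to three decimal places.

0.614

β_Sable = 0.028 × 29.89% / 17.95% = 0.0466
β_Ulmer = 0.139 × 40.17% / 17.95% = 0.3111
β_Jessop = 0.605 × 22.60% / 17.95% = 0.7617
β_Kestrel = 0.451 × 30.91% / 17.95% = 0.7766
β_P = Σ w_i β_i = 0.10×0.0466 + 0.18×0.3111 + 0.36×0.7617 + 0.36×0.7766 = 0.6144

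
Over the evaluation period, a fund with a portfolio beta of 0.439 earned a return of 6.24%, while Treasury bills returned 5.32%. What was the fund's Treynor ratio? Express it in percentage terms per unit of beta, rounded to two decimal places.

2.10%

Treynor = (R_P − R_f) / β_P = (6.24% − 5.32%) / 0.4390 = 0.92% / 0.4390 = 2.10%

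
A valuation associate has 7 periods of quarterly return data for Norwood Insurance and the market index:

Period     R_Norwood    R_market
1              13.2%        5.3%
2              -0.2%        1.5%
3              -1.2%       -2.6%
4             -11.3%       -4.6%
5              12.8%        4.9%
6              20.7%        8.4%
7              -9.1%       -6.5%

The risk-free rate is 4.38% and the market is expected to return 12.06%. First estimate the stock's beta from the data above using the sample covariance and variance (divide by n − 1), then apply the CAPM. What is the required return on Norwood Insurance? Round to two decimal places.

Mean R_i = (13.2 − 0.2 − 1.2 − 11.3 + 12.8 + 20.7 − 9.1) / 7 = 3.5571%
Mean R_m = (5.3 + 1.5 − 2.6 − 4.6 + 4.9 + 8.4 − 6.5) / 7 = 0.9143%
Σ(R_i − R̄_i)(R_m − R̄_m) = 397.7443  ⇒  Cov = 397.7443 / 6 = 66.2907
Σ(R_m − R̄_m)² = 189.2286  ⇒  Var(R_m) = 189.2286 / 6 = 31.5381
β = Cov / Var(R_m) = 66.2907 / 31.5381 = 2.1019
MRP = 12.06% − 4.38% = 7.68%
E(R) = R_f + β × MRP = 4.38% + 2.1019 × 7.68% = 20.52%

20.52%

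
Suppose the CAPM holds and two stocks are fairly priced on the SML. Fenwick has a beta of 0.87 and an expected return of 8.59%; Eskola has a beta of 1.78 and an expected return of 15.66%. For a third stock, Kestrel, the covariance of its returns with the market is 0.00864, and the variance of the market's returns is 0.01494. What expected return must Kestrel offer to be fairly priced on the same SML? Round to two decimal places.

MRP = (15.66% − 8.59%) / (1.78 − 0.87) = 7.7692%
R_f = 8.59% − 0.87 × 7.7692% = 1.8308%
β_Kestrel = Cov / Var(R_m) = 0.00864 / 0.01494 = 0.5783
E(R_Kestrel) = R_f + β × MRP = 1.8308% + 0.5783 × 7.7692% = 6.32%

6.32%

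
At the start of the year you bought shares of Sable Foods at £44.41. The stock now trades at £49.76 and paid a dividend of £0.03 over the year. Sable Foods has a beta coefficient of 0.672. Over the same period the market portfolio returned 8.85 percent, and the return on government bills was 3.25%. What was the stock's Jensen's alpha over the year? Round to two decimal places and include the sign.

+5.10%

Realised HPR = (P1 + D1 − P0) / P0 = (49.76 + 0.03 − 44.41) / 44.41 = 5.38 / 44.41 = 12.1144%
MRP = 8.85% − 3.25% = 5.60%
CAPM required = R_f + β·MRP = 3.25% + 0.672 × 5.60% = 7.01320%
α = realised − required = 12.1144% − 7.01320% = +5.10%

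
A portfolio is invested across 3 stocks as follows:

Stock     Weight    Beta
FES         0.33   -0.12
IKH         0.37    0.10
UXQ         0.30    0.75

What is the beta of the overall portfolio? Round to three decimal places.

0.222

β_P = Σ w_i β_i = 0.33×-0.12 + 0.37×0.10 + 0.30×0.75 = 0.2224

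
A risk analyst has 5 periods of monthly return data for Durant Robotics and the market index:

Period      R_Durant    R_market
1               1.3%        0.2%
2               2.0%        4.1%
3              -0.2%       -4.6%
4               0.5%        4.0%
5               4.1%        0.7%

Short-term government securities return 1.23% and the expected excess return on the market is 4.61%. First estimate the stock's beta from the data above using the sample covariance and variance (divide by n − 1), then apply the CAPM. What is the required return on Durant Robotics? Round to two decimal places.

1.91%

Mean R_i = (1.3 + 2.0 − 0.2 + 0.5 + 4.1) / 5 = 1.5400%
Mean R_m = (0.2 + 4.1 − 4.6 + 4.0 + 0.7) / 5 = 0.8800%
Σ(R_i − R̄_i)(R_m − R̄_m) = 7.4740  ⇒  Cov = 7.4740 / 4 = 1.8685
Σ(R_m − R̄_m)² = 50.6280  ⇒  Var(R_m) = 50.6280 / 4 = 12.6570
β = Cov / Var(R_m) = 1.8685 / 12.6570 = 0.1476
E(R) = R_f + β × MRP = 1.23% + 0.1476 × 4.61% = 1.91%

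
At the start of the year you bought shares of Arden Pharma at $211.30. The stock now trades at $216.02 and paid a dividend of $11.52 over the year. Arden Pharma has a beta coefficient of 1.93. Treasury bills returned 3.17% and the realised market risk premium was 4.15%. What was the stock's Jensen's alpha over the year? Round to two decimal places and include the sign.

-3.49%

Realised HPR = (P1 + D1 − P0) / P0 = (216.02 + 11.52 − 211.30) / 211.30 = 16.24 / 211.30 = 7.6858%
CAPM required = R_f + β·MRP = 3.17% + 1.93 × 4.15% = 11.1795%
α = realised − required = 7.6858% − 11.1795% = -3.49%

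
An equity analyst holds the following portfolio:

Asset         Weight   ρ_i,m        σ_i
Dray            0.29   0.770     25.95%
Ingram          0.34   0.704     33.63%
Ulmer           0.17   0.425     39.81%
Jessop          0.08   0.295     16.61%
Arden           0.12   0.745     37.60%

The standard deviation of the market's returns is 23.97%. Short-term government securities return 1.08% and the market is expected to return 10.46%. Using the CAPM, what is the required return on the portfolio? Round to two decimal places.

β_Dray = 0.770 × 25.95% / 23.97% = 0.8336
β_Ingram = 0.704 × 33.63% / 23.97% = 0.9877
β_Ulmer = 0.425 × 39.81% / 23.97% = 0.7059
β_Jessop = 0.295 × 16.61% / 23.97% = 0.2044
β_Arden = 0.745 × 37.60% / 23.97% = 1.1686
β_P = Σ w_i β_i = 0.29×0.8336 + 0.34×0.9877 + 0.17×0.7059 + 0.08×0.2044 + 0.12×1.1686 = 0.8541
MRP = 10.46% − 1.08% = 9.38%
E(R_P) = R_f + β_P × MRP = 1.08% + 0.8541 × 9.38% = 9.09%

9.09%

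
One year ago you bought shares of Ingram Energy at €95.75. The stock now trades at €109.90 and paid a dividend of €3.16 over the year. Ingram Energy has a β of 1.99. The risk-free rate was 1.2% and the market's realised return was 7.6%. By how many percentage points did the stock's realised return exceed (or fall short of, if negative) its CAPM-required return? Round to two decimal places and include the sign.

+4.14%

Realised HPR = (P1 + D1 − P0) / P0 = (109.90 + 3.16 − 95.75) / 95.75 = 17.31 / 95.75 = 18.0783%
MRP = 7.6% − 1.2% = 6.40%
CAPM required = R_f + β·MRP = 1.2% + 1.99 × 6.4% = 13.9360%
α = realised − required = 18.0783% − 13.9360% = +4.14%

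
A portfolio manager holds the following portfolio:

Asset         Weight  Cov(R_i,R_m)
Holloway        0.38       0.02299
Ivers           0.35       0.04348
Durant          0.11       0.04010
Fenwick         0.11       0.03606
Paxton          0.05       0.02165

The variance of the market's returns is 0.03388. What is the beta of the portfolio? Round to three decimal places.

β_Holloway = 0.02299 / 0.03388 = 0.6786
β_Ivers = 0.04348 / 0.03388 = 1.2834
β_Durant = 0.04010 / 0.03388 = 1.1836
β_Fenwick = 0.03606 / 0.03388 = 1.0643
β_Paxton = 0.02165 / 0.03388 = 0.6390
β_P = Σ w_i β_i = 0.38×0.6786 + 0.35×1.2834 + 0.11×1.1836 + 0.11×1.0643 + 0.05×0.6390 = 0.9863

0.986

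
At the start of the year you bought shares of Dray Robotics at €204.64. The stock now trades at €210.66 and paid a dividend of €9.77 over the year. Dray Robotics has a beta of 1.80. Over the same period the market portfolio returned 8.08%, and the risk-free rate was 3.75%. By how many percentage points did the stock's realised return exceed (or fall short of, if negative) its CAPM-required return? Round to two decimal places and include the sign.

Realised HPR = (P1 + D1 − P0) / P0 = (210.66 + 9.77 − 204.64) / 204.64 = 15.79 / 204.64 = 7.7160%
MRP = 8.08% − 3.75% = 4.33%
CAPM required = R_f + β·MRP = 3.75% + 1.80 × 4.33% = 11.5440%
α = realised − required = 7.7160% − 11.5440% = -3.83%

-3.83%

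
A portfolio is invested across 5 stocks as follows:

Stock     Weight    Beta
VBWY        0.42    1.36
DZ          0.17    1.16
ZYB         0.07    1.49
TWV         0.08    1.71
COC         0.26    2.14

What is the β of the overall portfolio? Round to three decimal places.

1.566

β_P = Σ w_i β_i = 0.42×1.36 + 0.17×1.16 + 0.07×1.49 + 0.08×1.71 + 0.26×2.14 = 1.5659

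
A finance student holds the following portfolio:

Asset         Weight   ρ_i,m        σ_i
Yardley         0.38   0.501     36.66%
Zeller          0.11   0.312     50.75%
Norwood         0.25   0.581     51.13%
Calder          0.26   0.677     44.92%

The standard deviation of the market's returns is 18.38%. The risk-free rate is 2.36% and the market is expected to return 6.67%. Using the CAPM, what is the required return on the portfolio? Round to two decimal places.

8.00%

β_Yardley = 0.501 × 36.66% / 18.38% = 0.9993
β_Zeller = 0.312 × 50.75% / 18.38% = 0.8615
β_Norwood = 0.581 × 51.13% / 18.38% = 1.6162
β_Calder = 0.677 × 44.92% / 18.38% = 1.6546
β_P = Σ w_i β_i = 0.38×0.9993 + 0.11×0.8615 + 0.25×1.6162 + 0.26×1.6546 = 1.3087
MRP = 6.67% − 2.36% = 4.31%
E(R_P) = R_f + β_P × MRP = 2.36% + 1.3087 × 4.31% = 8.00%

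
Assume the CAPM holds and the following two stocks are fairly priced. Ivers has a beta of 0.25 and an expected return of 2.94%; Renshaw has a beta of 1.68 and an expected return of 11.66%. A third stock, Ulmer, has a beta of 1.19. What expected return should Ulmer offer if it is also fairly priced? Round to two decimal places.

8.67%

MRP (SML slope) = (11.66% − 2.94%) / (1.68 − 0.25) = 8.72% / 1.43 = 6.0979%
R_f (intercept) = 2.94% − 0.25 × 6.0979% = 1.4155%
E(R_Ulmer) = R_f + β × MRP = 1.4155% + 1.19 × 6.0979% = 8.67%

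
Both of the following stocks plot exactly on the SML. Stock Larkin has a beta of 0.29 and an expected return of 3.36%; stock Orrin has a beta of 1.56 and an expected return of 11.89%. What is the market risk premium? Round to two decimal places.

Both satisfy E(R) = R_f + β·MRP, so the slope of the SML is
MRP = (11.89% − 3.36%) / (1.56 − 0.29) = 8.53% / 1.27 = 6.7165%

6.72%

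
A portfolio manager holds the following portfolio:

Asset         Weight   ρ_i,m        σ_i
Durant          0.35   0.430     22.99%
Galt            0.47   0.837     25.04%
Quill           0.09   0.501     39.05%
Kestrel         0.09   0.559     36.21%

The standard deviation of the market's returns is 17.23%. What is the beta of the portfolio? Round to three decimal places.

β_Durant = 0.430 × 22.99% / 17.23% = 0.5737
β_Galt = 0.837 × 25.04% / 17.23% = 1.2164
β_Quill = 0.501 × 39.05% / 17.23% = 1.1355
β_Kestrel = 0.559 × 36.21% / 17.23% = 1.1748
β_P = Σ w_i β_i = 0.35×0.5737 + 0.47×1.2164 + 0.09×1.1355 + 0.09×1.1748 = 0.9804

0.980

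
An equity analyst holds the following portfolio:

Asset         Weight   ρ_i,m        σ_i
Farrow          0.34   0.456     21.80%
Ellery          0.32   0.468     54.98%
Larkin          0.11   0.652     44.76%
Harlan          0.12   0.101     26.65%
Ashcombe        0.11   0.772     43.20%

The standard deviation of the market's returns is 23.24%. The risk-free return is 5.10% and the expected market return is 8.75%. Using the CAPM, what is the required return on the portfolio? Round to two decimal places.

8.06%

β_Farrow = 0.456 × 21.80% / 23.24% = 0.4277
β_Ellery = 0.468 × 54.98% / 23.24% = 1.1072
β_Larkin = 0.652 × 44.76% / 23.24% = 1.2557
β_Harlan = 0.101 × 26.65% / 23.24% = 0.1158
β_Ashcombe = 0.772 × 43.20% / 23.24% = 1.4350
β_P = Σ w_i β_i = 0.34×0.4277 + 0.32×1.1072 + 0.11×1.2557 + 0.12×0.1158 + 0.11×1.4350 = 0.8096
MRP = 8.75% − 5.10% = 3.65%
E(R_P) = R_f + β_P × MRP = 5.10% + 0.8096 × 3.65% = 8.06%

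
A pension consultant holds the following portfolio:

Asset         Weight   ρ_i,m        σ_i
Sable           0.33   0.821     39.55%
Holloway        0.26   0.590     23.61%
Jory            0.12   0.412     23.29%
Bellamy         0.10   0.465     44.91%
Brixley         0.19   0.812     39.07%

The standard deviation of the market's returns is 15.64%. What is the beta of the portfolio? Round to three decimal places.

1.509

β_Sable = 0.821 × 39.55% / 15.64% = 2.0761
β_Holloway = 0.590 × 23.61% / 15.64% = 0.8907
β_Jory = 0.412 × 23.29% / 15.64% = 0.6135
β_Bellamy = 0.465 × 44.91% / 15.64% = 1.3352
β_Brixley = 0.812 × 39.07% / 15.64% = 2.0284
β_P = Σ w_i β_i = 0.33×2.0761 + 0.26×0.8907 + 0.12×0.6135 + 0.10×1.3352 + 0.19×2.0284 = 1.5092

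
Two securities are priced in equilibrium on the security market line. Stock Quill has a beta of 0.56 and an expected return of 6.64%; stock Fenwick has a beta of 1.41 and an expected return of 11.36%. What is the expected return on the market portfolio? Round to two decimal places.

Both satisfy E(R) = R_f + β·MRP, so the slope of the SML is
MRP = (11.36% − 6.64%) / (1.41 − 0.56) = 4.72% / 0.85 = 5.5529%
R_f = E(R_Quill) − β_Quill·MRP = 6.64% − 0.56 × 5.5529% = 3.5304%
E(R_m) = R_f + MRP = 3.5304% + 5.5529% = 9.08%

9.08%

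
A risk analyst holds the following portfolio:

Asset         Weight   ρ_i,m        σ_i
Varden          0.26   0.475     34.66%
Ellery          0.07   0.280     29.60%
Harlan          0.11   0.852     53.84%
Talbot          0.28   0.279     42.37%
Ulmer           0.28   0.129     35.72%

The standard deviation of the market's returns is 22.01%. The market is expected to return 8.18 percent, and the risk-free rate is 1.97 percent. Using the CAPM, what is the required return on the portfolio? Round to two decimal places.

β_Varden = 0.475 × 34.66% / 22.01% = 0.7480
β_Ellery = 0.280 × 29.60% / 22.01% = 0.3766
β_Harlan = 0.852 × 53.84% / 22.01% = 2.0841
β_Talbot = 0.279 × 42.37% / 22.01% = 0.5371
β_Ulmer = 0.129 × 35.72% / 22.01% = 0.2094
β_P = Σ w_i β_i = 0.26×0.7480 + 0.07×0.3766 + 0.11×2.0841 + 0.28×0.5371 + 0.28×0.2094 = 0.6591
MRP = 8.18% − 1.97% = 6.21%
E(R_P) = R_f + β_P × MRP = 1.97% + 0.6591 × 6.21% = 6.06%

6.06%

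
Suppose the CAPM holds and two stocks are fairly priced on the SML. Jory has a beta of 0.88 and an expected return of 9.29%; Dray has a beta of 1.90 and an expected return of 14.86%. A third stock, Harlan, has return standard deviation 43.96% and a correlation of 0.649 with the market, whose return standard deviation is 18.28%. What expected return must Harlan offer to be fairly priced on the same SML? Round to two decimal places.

13.01%

MRP = (14.86% − 9.29%) / (1.90 − 0.88) = 5.4608%
R_f = 9.29% − 0.88 × 5.4608% = 4.4845%
β_Harlan = ρ·σ_i/σ_m = 0.649 × 43.96 / 18.28 = 1.5607
E(R_Harlan) = R_f + β × MRP = 4.4845% + 1.5607 × 5.4608% = 13.01%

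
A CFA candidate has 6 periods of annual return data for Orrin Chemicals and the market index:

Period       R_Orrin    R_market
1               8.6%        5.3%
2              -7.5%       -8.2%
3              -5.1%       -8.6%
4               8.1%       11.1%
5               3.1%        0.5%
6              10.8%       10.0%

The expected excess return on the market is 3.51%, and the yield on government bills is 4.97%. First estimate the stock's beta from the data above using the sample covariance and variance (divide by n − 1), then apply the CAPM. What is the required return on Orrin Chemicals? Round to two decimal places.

Mean R_i = (8.6 − 7.5 − 5.1 + 8.1 + 3.1 + 10.8) / 6 = 3.0000%
Mean R_m = (5.3 − 8.2 − 8.6 + 11.1 + 0.5 + 10.0) / 6 = 1.6833%
Σ(R_i − R̄_i)(R_m − R̄_m) = 320.1000  ⇒  Cov = 320.1000 / 5 = 64.0200
Σ(R_m − R̄_m)² = 375.7483  ⇒  Var(R_m) = 375.7483 / 5 = 75.1497
β = Cov / Var(R_m) = 64.0200 / 75.1497 = 0.8519
E(R) = R_f + β × MRP = 4.97% + 0.8519 × 3.51% = 7.96%

7.96%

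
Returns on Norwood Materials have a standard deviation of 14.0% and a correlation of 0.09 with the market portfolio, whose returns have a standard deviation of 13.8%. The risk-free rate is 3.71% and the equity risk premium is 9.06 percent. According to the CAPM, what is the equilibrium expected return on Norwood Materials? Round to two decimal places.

4.54%

β = ρ × σ_i / σ_m = 0.09 × 14.0% / 13.8% = 0.0913
E(R) = 3.71% + 0.0913 × 9.06% = 4.54%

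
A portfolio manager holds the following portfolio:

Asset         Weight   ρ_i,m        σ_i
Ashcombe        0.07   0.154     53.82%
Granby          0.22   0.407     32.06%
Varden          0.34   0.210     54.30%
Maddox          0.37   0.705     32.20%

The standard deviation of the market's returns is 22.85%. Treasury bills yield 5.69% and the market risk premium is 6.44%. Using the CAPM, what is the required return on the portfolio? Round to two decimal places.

10.12%

β_Ashcombe = 0.154 × 53.82% / 22.85% = 0.3627
β_Granby = 0.407 × 32.06% / 22.85% = 0.5710
β_Varden = 0.210 × 54.30% / 22.85% = 0.4990
β_Maddox = 0.705 × 32.20% / 22.85% = 0.9935
β_P = Σ w_i β_i = 0.07×0.3627 + 0.22×0.5710 + 0.34×0.4990 + 0.37×0.9935 = 0.6883
E(R_P) = R_f + β_P × MRP = 5.69% + 0.6883 × 6.44% = 10.12%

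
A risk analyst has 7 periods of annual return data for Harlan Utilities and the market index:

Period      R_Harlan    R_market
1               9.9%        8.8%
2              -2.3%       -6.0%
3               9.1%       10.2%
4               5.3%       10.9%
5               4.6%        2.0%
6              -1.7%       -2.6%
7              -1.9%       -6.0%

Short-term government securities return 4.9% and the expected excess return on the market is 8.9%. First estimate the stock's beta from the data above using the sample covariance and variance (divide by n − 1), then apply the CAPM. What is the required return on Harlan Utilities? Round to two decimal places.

Mean R_i = (9.9 − 2.3 + 9.1 + 5.3 + 4.6 − 1.7 − 1.9) / 7 = 3.2857%
Mean R_m = (8.8 − 6.0 + 10.2 + 10.9 + 2.0 − 2.6 − 6.0) / 7 = 2.4714%
Σ(R_i − R̄_i)(R_m − R̄_m) = 219.6871  ⇒  Cov = 219.6871 / 6 = 36.6145
Σ(R_m − R̄_m)² = 340.2943  ⇒  Var(R_m) = 340.2943 / 6 = 56.7157
β = Cov / Var(R_m) = 36.6145 / 56.7157 = 0.6456
E(R) = R_f + β × MRP = 4.9% + 0.6456 × 8.9% = 10.65%

10.65%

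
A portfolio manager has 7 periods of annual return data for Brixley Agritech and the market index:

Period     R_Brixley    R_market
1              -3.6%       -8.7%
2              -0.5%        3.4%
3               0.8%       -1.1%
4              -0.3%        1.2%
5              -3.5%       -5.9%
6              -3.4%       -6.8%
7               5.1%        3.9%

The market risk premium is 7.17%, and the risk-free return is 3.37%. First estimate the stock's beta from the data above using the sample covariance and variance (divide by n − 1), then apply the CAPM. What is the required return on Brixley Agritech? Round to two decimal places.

Mean R_i = (-3.6 − 0.5 + 0.8 − 0.3 − 3.5 − 3.4 + 5.1) / 7 = -0.7714%
Mean R_m = (-8.7 + 3.4 − 1.1 + 1.2 − 5.9 − 6.8 + 3.9) / 7 = -2.0000%
Σ(R_i − R̄_i)(R_m − R̄_m) = 81.2400  ⇒  Cov = 81.2400 / 6 = 13.5400
Σ(R_m − R̄_m)² = 158.1600  ⇒  Var(R_m) = 158.1600 / 6 = 26.3600
β = Cov / Var(R_m) = 13.5400 / 26.3600 = 0.5137
E(R) = R_f + β × MRP = 3.37% + 0.5137 × 7.17% = 7.05%

7.05%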